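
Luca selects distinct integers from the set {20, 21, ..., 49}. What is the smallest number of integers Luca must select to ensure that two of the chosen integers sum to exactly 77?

20

Group the elements by complementary pair {x, 77−x}: {28,49}, {29,48}, {30,47}, …, giving 11 two-element pairs and 8 integers whose partner 77−x falls outside [20,49].
Treating each of those 19 groups as a pigeonhole, one can pick one integer per group — 19 integers — with no two summing to 77.
The 20th integer lands in an occupied pair, forcing a sum of 77.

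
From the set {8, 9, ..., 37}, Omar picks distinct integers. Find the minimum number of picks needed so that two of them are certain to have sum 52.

Group the elements by complementary pair {x, 52−x}: {15,37}, {16,36}, {17,35}, …, giving 11 two-element pairs, the single value 26 (it cannot pair with itself since the integers are distinct), and 7 integers whose partner 52−x falls outside [8,37].
By pigeonhole, treating each of those 19 groups as a pigeonhole, one can pick one integer per group — 19 integers — with no two summing to 52.
The 20th integer lands in an occupied pair, forcing a sum of 52.

20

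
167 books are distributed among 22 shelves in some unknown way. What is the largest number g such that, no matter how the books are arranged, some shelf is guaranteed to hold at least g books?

8

Pigeonhole: the 22 shelves are the holes and the 167 books are the pigeons.
If every shelf held at most 7 books, the total would be at most 22 × 7 = 154, which is less than 167.
So some shelf holds at least ⌈167/22⌉ = 8 books.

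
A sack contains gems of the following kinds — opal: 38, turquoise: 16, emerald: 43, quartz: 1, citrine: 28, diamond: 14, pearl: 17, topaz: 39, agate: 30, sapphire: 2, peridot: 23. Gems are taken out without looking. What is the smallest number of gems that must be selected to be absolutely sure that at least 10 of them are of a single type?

The 11 types are the holes; the gems drawn are the pigeons.
To avoid 10 of any one type, the worst case takes at most 9 of each type, or every gem of a type that has fewer than 9.
That gives 9 + 9 + 9 + 1 + 9 + 9 + 9 + 9 + 9 + 2 + 9 = 84 gems with no type reaching 10.
The next gem forces some type to 10, so 84 + 1 = 85.

85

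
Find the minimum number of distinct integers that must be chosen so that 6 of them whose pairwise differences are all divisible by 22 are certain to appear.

Integers whose pairwise differences are multiples of 22 are exactly those sharing a remainder mod 22. By pigeonhole, the 22 residue classes mod 22 are the pigeonholes.
With 110 integers one could put 5 in each residue class and have no class reach 6.
The 111th integer pushes some class to 6, so 22·5 + 1 = 111.

111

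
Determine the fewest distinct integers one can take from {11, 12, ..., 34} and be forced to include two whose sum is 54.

A set avoiding the sum 54 can contain at most one of each pair {x, 54−x}, plus the 10 elements whose complement lies outside the range or equal to its own complement.
The integers 11, …, 27 (17 of them) are such a set: any two sum to at least 11+12 = 23 and at most 26+27 = 53 < 54.
By pigeonhole, any 18th integer completes one of the 7 pairs, so 18 choices force a sum of 54.

18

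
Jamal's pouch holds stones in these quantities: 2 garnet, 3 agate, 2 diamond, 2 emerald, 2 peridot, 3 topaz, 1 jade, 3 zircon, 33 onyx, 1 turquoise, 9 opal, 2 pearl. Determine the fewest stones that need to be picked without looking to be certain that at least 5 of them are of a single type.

30

The 12 types are the holes; the stones drawn are the pigeons.
To avoid 5 of any one type, the worst case takes at most 4 of each type, or every stone of a type that has fewer than 4.
That gives 2 + 3 + 2 + 2 + 2 + 3 + 1 + 3 + 4 + 1 + 4 + 2 = 29 stones with no type reaching 5.
The next stone forces some type to 5, so 29 + 1 = 30.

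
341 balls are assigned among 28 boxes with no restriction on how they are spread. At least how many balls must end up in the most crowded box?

By the pigeonhole principle, the 28 boxes are the holes and the 341 balls are the pigeons.
If every box held at most 12 balls, the total would be at most 28 × 12 = 336, which is less than 341.
So some box holds at least ⌈341/28⌉ = 13 balls.

13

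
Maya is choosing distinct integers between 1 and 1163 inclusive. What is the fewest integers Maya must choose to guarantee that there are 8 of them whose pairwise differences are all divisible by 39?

Integers whose pairwise differences are multiples of 39 are exactly those sharing a remainder mod 39. By the pigeonhole principle, the 39 residue classes mod 39 are the pigeonholes.
With 273 integers one could put 7 in each residue class and have no class reach 8.
The 274th integer pushes some class to 8, so 39·7 + 1 = 274.

274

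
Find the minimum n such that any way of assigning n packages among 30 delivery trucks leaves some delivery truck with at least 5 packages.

With 120 packages one could put exactly 4 in each of the 30 delivery trucks, and no delivery truck would reach 5.
By the pigeonhole principle, one more package must land in a delivery truck that already has 4, giving it 5.
So 30 × 4 + 1 = 121 packages are required.

121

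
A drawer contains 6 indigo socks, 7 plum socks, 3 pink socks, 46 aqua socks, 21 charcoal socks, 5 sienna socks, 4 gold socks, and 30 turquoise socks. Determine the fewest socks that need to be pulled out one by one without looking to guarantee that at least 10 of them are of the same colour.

An adversary could hand out at most 9 socks per colour (5 colours run out sooner): 6 + 7 + 3 + 9 + 9 + 5 + 4 + 9 = 52 socks and still no colour has 10.
By pigeonhole, one more sock lands in a colour already at 9, so 53 draws are enough and 52 are not.

53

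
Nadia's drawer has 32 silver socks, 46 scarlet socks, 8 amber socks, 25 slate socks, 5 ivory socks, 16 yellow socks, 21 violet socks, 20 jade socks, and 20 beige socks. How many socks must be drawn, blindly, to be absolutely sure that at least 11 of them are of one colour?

84

An adversary could hand out at most 10 socks per colour (amber, ivory run out sooner): 10 + 10 + 8 + 10 + 5 + 10 + 10 + 10 + 10 = 83 socks and still no colour has 11.
By pigeonhole, one more sock lands in a colour already at 10, so 84 draws are enough and 83 are not.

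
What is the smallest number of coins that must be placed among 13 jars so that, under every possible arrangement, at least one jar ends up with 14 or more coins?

170

With 169 coins one could put exactly 13 in each of the 13 jars, and no jar would reach 14.
One more coin must land in a jar that already has 13, giving it 14.
So 13 × 13 + 1 = 170 coins are required.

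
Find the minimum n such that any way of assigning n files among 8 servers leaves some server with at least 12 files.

89

With 88 files one could put exactly 11 in each of the 8 servers, and no server would reach 12.
One more file must land in a server that already has 11, giving it 12.
So 8 × 11 + 1 = 89 files are required.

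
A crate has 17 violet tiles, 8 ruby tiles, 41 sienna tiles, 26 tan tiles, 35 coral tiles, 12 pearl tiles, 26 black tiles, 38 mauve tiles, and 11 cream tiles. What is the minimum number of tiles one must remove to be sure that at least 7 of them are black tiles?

In the worst case for collecting black tiles, every non-black tile comes out first.
There are 17 + 8 + 41 + 26 + 35 + 12 + 38 + 11 = 188 non-black tiles altogether.
After those, each further tile must be black, so 188 + 7 = 195 draws guarantee 7 black tiles.

195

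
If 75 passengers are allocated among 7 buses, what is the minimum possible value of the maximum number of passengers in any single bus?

11

The 7 buses are the holes and the 75 passengers are the pigeons.
If every bus held at most 10 passengers, the total would be at most 7 × 10 = 70, which is less than 75.
So some bus holds at least ⌈75/7⌉ = 11 passengers.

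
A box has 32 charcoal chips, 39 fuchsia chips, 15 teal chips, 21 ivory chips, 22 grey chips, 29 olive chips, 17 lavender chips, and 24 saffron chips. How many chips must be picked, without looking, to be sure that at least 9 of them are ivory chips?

187

In the worst case for collecting ivory chips, every non-ivory chip comes out first.
There are 32 + 39 + 15 + 22 + 29 + 17 + 24 = 178 non-ivory chips altogether.
After those, each further chip must be ivory, so 178 + 9 = 187 draws guarantee 9 ivory chips.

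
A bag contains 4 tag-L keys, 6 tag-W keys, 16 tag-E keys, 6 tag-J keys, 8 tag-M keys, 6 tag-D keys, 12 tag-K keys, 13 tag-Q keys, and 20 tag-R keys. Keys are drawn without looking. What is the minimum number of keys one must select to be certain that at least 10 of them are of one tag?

67

By the pigeonhole principle, the 9 tags are the holes; the keys drawn are the pigeons.
To avoid 10 of any one tag, the worst case takes at most 9 of each tag, or every key of a tag that has fewer than 9.
That gives 4 + 6 + 9 + 6 + 8 + 6 + 9 + 9 + 9 = 66 keys with no tag reaching 10.
The next key forces some tag to 10, so 66 + 1 = 67.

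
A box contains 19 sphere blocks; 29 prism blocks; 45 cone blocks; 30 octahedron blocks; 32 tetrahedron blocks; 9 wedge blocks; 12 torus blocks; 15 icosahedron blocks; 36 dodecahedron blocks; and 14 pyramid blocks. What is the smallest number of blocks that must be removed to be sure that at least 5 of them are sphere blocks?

In the worst case for collecting sphere blocks, every non-sphere block comes out first.
There are 29 + 45 + 30 + 32 + 9 + 12 + 15 + 36 + 14 = 222 non-sphere blocks altogether.
After those, each further block must be sphere, so 222 + 5 = 227 draws guarantee 5 sphere blocks.

227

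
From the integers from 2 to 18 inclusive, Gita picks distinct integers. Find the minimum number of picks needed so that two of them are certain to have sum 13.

Two chosen integers sum to 13 exactly when both halves of some pair {x, 13−x} with 2 ≤ x ≤ 13−x ≤ 11 are chosen — 5 such pairs.
The remaining 7 elements (those with no distinct partner in range) can never complete a 13-sum, so the worst case takes all of them and one from each pair: 7 + 5 = 12.
Pigeonhole: the 13th integer has to be the second member of some pair, so 12 + 1 = 13.

13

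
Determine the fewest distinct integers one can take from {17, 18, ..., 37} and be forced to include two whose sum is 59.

A set avoiding the sum 59 can contain at most one of each pair {x, 59−x}, plus the 5 elements whose complement lies outside the range.
The integers 17, …, 29 (13 of them) are such a set: any two sum to at least 17+18 = 35 and at most 28+29 = 57 < 59.
Pigeonhole: any 14th integer completes one of the 8 pairs, so 14 choices force a sum of 59.

14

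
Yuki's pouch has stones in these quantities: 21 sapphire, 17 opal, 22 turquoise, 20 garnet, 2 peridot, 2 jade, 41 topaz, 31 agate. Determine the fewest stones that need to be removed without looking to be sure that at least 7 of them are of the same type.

41

By pigeonhole, put each drawn stone into a box by type. The largest draw with every box below 7 takes min(count, 6) from each type; types with fewer than 6 contribute all they have.
Σ min(cᵢ, 6) = 6 + 6 + 6 + 6 + 2 + 2 + 6 + 6 = 40.
Draw number 40 + 1 = 41 must push one box to 7.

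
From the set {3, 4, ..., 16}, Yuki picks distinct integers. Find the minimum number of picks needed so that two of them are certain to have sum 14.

11

Two chosen integers sum to 14 exactly when both halves of some pair {x, 14−x} with 3 ≤ x ≤ 14−x ≤ 11 are chosen — 4 such pairs.
The remaining 6 elements (those with no distinct partner in range) can never complete a 14-sum, so the worst case takes all of them and one from each pair: 6 + 4 = 10.
Pigeonhole: the 11th integer has to be the second member of some pair, so 10 + 1 = 11.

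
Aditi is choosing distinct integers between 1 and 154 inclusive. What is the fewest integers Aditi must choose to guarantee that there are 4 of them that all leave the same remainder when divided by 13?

By the pigeonhole principle, the 13 residue classes mod 13 are the pigeonholes.
With 39 integers one could put 3 in each residue class and have no class reach 4.
The 40th integer pushes some class to 4, so 13·3 + 1 = 40.

40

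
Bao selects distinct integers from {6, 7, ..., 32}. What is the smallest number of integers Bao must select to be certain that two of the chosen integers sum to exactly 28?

A set avoiding the sum 28 can contain at most one of each pair {x, 28−x}, plus the 11 elements whose complement lies outside the range or equal to its own complement.
The integers 14, …, 32 (19 of them) are such a set: any two sum to at least 14+15 = 29 > 28.
Pigeonhole: any 20th integer completes one of the 8 pairs, so 20 choices force a sum of 28.

20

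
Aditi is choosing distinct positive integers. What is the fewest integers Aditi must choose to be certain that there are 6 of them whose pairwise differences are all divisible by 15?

76

Integers whose pairwise differences are multiples of 15 are exactly those sharing a remainder mod 15. By the pigeonhole principle, the 15 residue classes mod 15 are the pigeonholes.
With 75 integers one could put 5 in each residue class and have no class reach 6.
The 76th integer pushes some class to 6, so 15·5 + 1 = 76.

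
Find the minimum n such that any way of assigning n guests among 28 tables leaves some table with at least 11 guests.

281

With 280 guests one could put exactly 10 in each of the 28 tables, and no table would reach 11.
By pigeonhole, one more guest must land in a table that already has 10, giving it 11.
So 28 × 10 + 1 = 281 guests are required.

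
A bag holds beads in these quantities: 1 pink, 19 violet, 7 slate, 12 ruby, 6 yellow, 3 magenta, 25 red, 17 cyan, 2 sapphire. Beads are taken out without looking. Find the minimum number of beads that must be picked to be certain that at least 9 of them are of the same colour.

An adversary could hand out at most 8 beads per colour (5 colours run out sooner): 1 + 8 + 7 + 8 + 6 + 3 + 8 + 8 + 2 = 51 beads and still no colour has 9.
By pigeonhole, one more bead lands in a colour already at 8, so 52 draws are enough and 51 are not.

52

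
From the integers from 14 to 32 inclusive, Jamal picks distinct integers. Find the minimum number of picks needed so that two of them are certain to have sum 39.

14

Two chosen integers sum to 39 exactly when both halves of some pair {x, 39−x} with 14 ≤ x ≤ 39−x ≤ 25 are chosen — 6 such pairs.
The remaining 7 elements (those with no distinct partner in range) can never complete a 39-sum, so the worst case takes all of them and one from each pair: 7 + 6 = 13.
Pigeonhole: the 14th integer has to be the second member of some pair, so 13 + 1 = 14.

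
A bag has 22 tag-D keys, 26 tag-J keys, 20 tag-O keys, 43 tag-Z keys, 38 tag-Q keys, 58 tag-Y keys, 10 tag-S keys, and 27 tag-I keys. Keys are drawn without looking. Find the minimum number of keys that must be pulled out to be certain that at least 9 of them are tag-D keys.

231

In the worst case for collecting tag-D keys, every non-tag-D key comes out first.
There are 26 + 20 + 43 + 38 + 58 + 10 + 27 = 222 non-tag-D keys altogether.
After those, each further key must be tag-D, so 222 + 9 = 231 draws guarantee 9 tag-D keys.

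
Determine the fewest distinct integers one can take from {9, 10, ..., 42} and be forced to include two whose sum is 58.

Two chosen integers sum to 58 exactly when both halves of some pair {x, 58−x} with 16 ≤ x ≤ 58−x ≤ 42 are chosen — 13 such pairs.
The remaining 8 elements (those with no distinct partner in range) can never complete a 58-sum, so the worst case takes all of them and one from each pair: 8 + 13 = 21.
The 22nd integer has to be the second member of some pair, so 21 + 1 = 22.

22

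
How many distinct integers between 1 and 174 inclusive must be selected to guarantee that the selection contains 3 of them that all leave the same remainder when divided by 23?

47

The 23 residue classes mod 23 are the pigeonholes.
With 46 integers one could put 2 in each residue class and have no class reach 3.
The 47th integer pushes some class to 3, so 23·2 + 1 = 47.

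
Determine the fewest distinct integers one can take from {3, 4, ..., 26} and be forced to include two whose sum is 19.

Group the elements by complementary pair {x, 19−x}: {3,16}, {4,15}, {5,14}, …, giving 7 two-element pairs and 10 integers whose partner 19−x falls outside [3,26].
Treating each of those 17 groups as a pigeonhole, one can pick one integer per group — 17 integers — with no two summing to 19.
The 18th integer lands in an occupied pair, forcing a sum of 19.

18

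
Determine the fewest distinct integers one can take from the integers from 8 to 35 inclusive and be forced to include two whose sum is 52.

Group the elements by complementary pair {x, 52−x}: {17,35}, {18,34}, {19,33}, …, giving 9 two-element pairs, the single value 26 (it cannot pair with itself since the integers are distinct), and 9 integers whose partner 52−x falls outside [8,35].
Treating each of those 19 groups as a pigeonhole, one can pick one integer per group — 19 integers — with no two summing to 52.
The 20th integer lands in an occupied pair, forcing a sum of 52.

20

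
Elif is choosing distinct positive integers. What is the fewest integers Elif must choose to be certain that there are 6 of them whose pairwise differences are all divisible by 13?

Integers whose pairwise differences are multiples of 13 are exactly those sharing a remainder mod 13. Pigeonhole: the 13 residue classes mod 13 are the pigeonholes.
With 65 integers one could put 5 in each residue class and have no class reach 6.
The 66th integer pushes some class to 6, so 13·5 + 1 = 66.

66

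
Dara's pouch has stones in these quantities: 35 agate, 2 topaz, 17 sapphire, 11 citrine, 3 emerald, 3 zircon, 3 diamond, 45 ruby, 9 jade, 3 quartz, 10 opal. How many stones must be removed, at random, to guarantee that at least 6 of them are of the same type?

45

Put each drawn stone into a box by type. The largest draw with every box below 6 takes min(count, 5) from each type; types with fewer than 5 contribute all they have.
Σ min(cᵢ, 5) = 5 + 2 + 5 + 5 + 3 + 3 + 3 + 5 + 5 + 3 + 5 = 44.
Draw number 44 + 1 = 45 must push one box to 6.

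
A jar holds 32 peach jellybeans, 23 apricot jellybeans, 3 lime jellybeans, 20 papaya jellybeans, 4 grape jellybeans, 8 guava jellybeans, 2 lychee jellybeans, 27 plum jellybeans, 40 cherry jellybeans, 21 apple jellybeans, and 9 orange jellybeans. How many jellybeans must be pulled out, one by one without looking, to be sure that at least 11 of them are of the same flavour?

87

The 11 flavours are the holes; the jellybeans drawn are the pigeons.
To avoid 11 of any one flavour, the worst case takes at most 10 of each flavour, or every jellybean of a flavour that has fewer than 10.
That gives 10 + 10 + 3 + 10 + 4 + 8 + 2 + 10 + 10 + 10 + 9 = 86 jellybeans with no flavour reaching 11.
The next jellybean forces some flavour to 11, so 86 + 1 = 87.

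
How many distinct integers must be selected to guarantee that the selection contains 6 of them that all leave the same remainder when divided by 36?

181

The 36 residue classes mod 36 are the pigeonholes.
With 180 integers one could put 5 in each residue class and have no class reach 6.
The 181st integer pushes some class to 6, so 36·5 + 1 = 181.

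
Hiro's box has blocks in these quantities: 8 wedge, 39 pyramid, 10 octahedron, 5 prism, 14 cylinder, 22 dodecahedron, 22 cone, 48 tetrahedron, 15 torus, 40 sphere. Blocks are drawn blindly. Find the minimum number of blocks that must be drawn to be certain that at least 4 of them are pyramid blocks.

In the worst case for collecting pyramid blocks, every non-pyramid block comes out first.
There are 8 + 10 + 5 + 14 + 22 + 22 + 48 + 15 + 40 = 184 non-pyramid blocks altogether.
After those, each further block must be pyramid, so 184 + 4 = 188 draws guarantee 4 pyramid blocks.

188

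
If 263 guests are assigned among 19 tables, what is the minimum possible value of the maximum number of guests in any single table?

14

The 19 tables are the holes and the 263 guests are the pigeons.
If every table held at most 13 guests, the total would be at most 19 × 13 = 247, which is less than 263.
So some table holds at least ⌈263/19⌉ = 14 guests.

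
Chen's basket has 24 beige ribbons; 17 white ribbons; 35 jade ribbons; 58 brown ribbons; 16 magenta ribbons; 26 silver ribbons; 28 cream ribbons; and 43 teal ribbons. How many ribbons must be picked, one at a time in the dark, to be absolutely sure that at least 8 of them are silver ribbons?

229

In the worst case for collecting silver ribbons, every non-silver ribbon comes out first.
There are 24 + 17 + 35 + 58 + 16 + 28 + 43 = 221 non-silver ribbons altogether.
After those, each further ribbon must be silver, so 221 + 8 = 229 draws guarantee 8 silver ribbons.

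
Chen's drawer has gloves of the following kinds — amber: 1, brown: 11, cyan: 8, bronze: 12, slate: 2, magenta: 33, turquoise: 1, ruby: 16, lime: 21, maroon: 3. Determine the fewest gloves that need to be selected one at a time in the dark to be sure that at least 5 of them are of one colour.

32

Put each drawn glove into a box by colour. The largest draw with every box below 5 takes min(count, 4) from each colour; colours with fewer than 4 contribute all they have.
Σ min(cᵢ, 4) = 1 + 4 + 4 + 4 + 2 + 4 + 1 + 4 + 4 + 3 = 31.
Draw number 31 + 1 = 32 must push one box to 5.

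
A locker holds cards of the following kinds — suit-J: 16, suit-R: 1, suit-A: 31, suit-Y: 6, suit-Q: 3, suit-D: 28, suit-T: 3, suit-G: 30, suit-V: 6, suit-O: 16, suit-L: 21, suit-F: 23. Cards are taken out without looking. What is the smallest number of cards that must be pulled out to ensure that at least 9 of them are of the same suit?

By the pigeonhole principle, the 12 suits are the holes; the cards drawn are the pigeons.
To avoid 9 of any one suit, the worst case takes at most 8 of each suit, or every card of a suit that has fewer than 8.
That gives 8 + 1 + 8 + 6 + 3 + 8 + 3 + 8 + 6 + 8 + 8 + 8 = 75 cards with no suit reaching 9.
The next card forces some suit to 9, so 75 + 1 = 76.

76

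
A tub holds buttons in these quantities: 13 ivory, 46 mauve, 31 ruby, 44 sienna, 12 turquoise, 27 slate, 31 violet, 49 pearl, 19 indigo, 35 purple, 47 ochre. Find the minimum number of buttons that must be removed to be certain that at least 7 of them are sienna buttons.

In the worst case for collecting sienna buttons, every non-sienna button comes out first.
There are 13 + 46 + 31 + 12 + 27 + 31 + 49 + 19 + 35 + 47 = 310 non-sienna buttons altogether.
After those, each further button must be sienna, so 310 + 7 = 317 draws guarantee 7 sienna buttons.

317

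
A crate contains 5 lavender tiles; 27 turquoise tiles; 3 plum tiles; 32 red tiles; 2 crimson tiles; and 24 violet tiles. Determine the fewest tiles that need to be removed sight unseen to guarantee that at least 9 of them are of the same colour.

Pigeonhole: put each drawn tile into a box by colour. The largest draw with every box below 9 takes min(count, 8) from each colour; colours with fewer than 8 contribute all they have.
Σ min(cᵢ, 8) = 5 + 8 + 3 + 8 + 2 + 8 = 34.
Draw number 34 + 1 = 35 must push one box to 9.

35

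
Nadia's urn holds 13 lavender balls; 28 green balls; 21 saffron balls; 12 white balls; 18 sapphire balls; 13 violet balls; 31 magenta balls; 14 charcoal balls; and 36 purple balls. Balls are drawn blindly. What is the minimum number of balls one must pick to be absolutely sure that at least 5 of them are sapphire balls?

In the worst case for collecting sapphire balls, every non-sapphire ball comes out first.
There are 13 + 28 + 21 + 12 + 13 + 31 + 14 + 36 = 168 non-sapphire balls altogether.
After those, each further ball must be sapphire, so 168 + 5 = 173 draws guarantee 5 sapphire balls.

173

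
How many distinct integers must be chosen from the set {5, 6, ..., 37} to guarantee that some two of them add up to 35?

21

Two chosen integers sum to 35 exactly when both halves of some pair {x, 35−x} with 5 ≤ x ≤ 35−x ≤ 30 are chosen — 13 such pairs.
The remaining 7 elements (those with no distinct partner in range) can never complete a 35-sum, so the worst case takes all of them and one from each pair: 7 + 13 = 20.
By pigeonhole, the 21st integer has to be the second member of some pair, so 20 + 1 = 21.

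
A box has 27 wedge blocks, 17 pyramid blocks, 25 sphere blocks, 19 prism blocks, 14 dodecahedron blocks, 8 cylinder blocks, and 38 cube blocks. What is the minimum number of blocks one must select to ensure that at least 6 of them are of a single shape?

36

Put each drawn block into a box by shape. The largest draw with every box below 6 takes min(count, 5) from each shape.
Σ min(cᵢ, 5) = 5 + 5 + 5 + 5 + 5 + 5 + 5 = 35.
Draw number 35 + 1 = 36 must push one box to 6.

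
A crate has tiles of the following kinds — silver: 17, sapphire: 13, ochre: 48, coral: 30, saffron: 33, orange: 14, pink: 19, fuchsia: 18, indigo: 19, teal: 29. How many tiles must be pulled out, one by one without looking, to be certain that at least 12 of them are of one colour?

111

An adversary could hand out at most 11 tiles per colour: 11 + 11 + 11 + 11 + 11 + 11 + 11 + 11 + 11 + 11 = 110 tiles and still no colour has 12.
By pigeonhole, one more tile lands in a colour already at 11, so 111 draws are enough and 110 are not.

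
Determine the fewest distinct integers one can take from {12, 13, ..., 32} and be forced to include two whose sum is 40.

Two chosen integers sum to 40 exactly when both halves of some pair {x, 40−x} with 12 ≤ x ≤ 40−x ≤ 28 are chosen — 8 such pairs.
The remaining 5 elements (those with no distinct partner in range) can never complete a 40-sum, so the worst case takes all of them and one from each pair: 5 + 8 = 13.
The 14th integer has to be the second member of some pair, so 13 + 1 = 14.

14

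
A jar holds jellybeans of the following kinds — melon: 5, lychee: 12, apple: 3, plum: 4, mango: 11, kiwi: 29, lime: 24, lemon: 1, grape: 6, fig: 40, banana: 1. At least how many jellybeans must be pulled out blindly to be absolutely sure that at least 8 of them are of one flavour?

By pigeonhole, the 11 flavours are the holes; the jellybeans drawn are the pigeons.
To avoid 8 of any one flavour, the worst case takes at most 7 of each flavour, or every jellybean of a flavour that has fewer than 7.
That gives 5 + 7 + 3 + 4 + 7 + 7 + 7 + 1 + 6 + 7 + 1 = 55 jellybeans with no flavour reaching 8.
The next jellybean forces some flavour to 8, so 55 + 1 = 56.

56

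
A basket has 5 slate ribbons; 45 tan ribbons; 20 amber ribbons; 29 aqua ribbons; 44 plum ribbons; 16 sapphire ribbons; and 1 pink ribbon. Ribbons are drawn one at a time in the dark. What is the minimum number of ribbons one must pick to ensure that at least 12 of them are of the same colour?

62

Put each drawn ribbon into a box by colour. The largest draw with every box below 12 takes min(count, 11) from each colour; colours with fewer than 11 contribute all they have.
Σ min(cᵢ, 11) = 5 + 11 + 11 + 11 + 11 + 11 + 1 = 61.
Draw number 61 + 1 = 62 must push one box to 12.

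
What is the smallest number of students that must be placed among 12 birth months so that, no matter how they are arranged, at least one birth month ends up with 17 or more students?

With 192 students one could put exactly 16 in each of the 12 birth months, and no birth month would reach 17.
By the pigeonhole principle, one more student must land in a birth month that already has 16, giving it 17.
So 12 × 16 + 1 = 193 students are required.

193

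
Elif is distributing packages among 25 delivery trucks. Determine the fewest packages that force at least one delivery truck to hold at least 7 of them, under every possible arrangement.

With 150 packages one could put exactly 6 in each of the 25 delivery trucks, and no delivery truck would reach 7.
One more package must land in a delivery truck that already has 6, giving it 7.
So 25 × 6 + 1 = 151 packages are required.

151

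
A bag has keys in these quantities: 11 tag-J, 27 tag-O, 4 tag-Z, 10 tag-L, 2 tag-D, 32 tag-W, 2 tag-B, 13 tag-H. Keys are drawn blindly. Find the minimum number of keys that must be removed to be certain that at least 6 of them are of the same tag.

Put each drawn key into a box by tag. The largest draw with every box below 6 takes min(count, 5) from each tag; tags with fewer than 5 contribute all they have.
Σ min(cᵢ, 5) = 5 + 5 + 4 + 5 + 2 + 5 + 2 + 5 = 33.
Draw number 33 + 1 = 34 must push one box to 6.

34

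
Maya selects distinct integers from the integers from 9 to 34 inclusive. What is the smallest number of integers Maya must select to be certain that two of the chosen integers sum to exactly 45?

A set avoiding the sum 45 can contain at most one of each pair {x, 45−x}, plus the 2 elements whose complement lies outside the range.
The integers 9, …, 22 (14 of them) are such a set: any two sum to at least 9+10 = 19 and at most 21+22 = 43 < 45.
By pigeonhole, any 15th integer completes one of the 12 pairs, so 15 choices force a sum of 45.

15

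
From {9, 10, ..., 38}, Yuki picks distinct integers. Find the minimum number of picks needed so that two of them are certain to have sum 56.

21

Group the elements by complementary pair {x, 56−x}: {18,38}, {19,37}, {20,36}, …, giving 10 two-element pairs, the single value 28 (it cannot pair with itself since the integers are distinct), and 9 integers whose partner 56−x falls outside [9,38].
By the pigeonhole principle, treating each of those 20 groups as a pigeonhole, one can pick one integer per group — 20 integers — with no two summing to 56.
The 21st integer lands in an occupied pair, forcing a sum of 56.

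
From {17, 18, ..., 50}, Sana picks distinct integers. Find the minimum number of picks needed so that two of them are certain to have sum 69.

19

A set avoiding the sum 69 can contain at most one of each pair {x, 69−x}, plus the 2 elements whose complement lies outside the range.
The integers 17, …, 34 (18 of them) are such a set: any two sum to at least 17+18 = 35 and at most 33+34 = 67 < 69.
By pigeonhole, any 19th integer completes one of the 16 pairs, so 19 choices force a sum of 69.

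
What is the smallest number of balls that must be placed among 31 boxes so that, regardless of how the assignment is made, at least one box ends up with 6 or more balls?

156

With 155 balls one could put exactly 5 in each of the 31 boxes, and no box would reach 6.
By pigeonhole, one more ball must land in a box that already has 5, giving it 6.
So 31 × 5 + 1 = 156 balls are required.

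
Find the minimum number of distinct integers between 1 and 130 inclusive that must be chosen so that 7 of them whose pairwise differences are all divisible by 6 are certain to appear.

Integers whose pairwise differences are multiples of 6 are exactly those sharing a remainder mod 6. The 6 residue classes mod 6 are the pigeonholes.
With 36 integers one could put 6 in each residue class and have no class reach 7.
The 37th integer pushes some class to 7, so 6·6 + 1 = 37.

37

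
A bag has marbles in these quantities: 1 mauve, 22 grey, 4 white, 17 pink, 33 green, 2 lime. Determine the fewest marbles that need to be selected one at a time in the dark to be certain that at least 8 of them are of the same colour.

29

Put each drawn marble into a box by colour. The largest draw with every box below 8 takes min(count, 7) from each colour; colours with fewer than 7 contribute all they have.
Σ min(cᵢ, 7) = 1 + 7 + 4 + 7 + 7 + 2 = 28.
Draw number 28 + 1 = 29 must push one box to 8.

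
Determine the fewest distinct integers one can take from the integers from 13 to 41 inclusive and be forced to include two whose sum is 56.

Group the elements by complementary pair {x, 56−x}: {15,41}, {16,40}, {17,39}, …, giving 13 two-element pairs, the single value 28 (it cannot pair with itself since the integers are distinct), and 2 integers whose partner 56−x falls outside [13,41].
By pigeonhole, treating each of those 16 groups as a pigeonhole, one can pick one integer per group — 16 integers — with no two summing to 56.
The 17th integer lands in an occupied pair, forcing a sum of 56.

17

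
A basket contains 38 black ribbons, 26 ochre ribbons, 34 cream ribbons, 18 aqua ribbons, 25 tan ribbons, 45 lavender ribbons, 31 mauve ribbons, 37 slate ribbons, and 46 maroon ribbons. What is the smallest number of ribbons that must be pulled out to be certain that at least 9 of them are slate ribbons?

In the worst case for collecting slate ribbons, every non-slate ribbon comes out first.
There are 38 + 26 + 34 + 18 + 25 + 45 + 31 + 46 = 263 non-slate ribbons altogether.
After those, each further ribbon must be slate, so 263 + 9 = 272 draws guarantee 9 slate ribbons.

272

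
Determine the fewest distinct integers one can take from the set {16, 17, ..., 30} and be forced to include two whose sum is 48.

10

Two chosen integers sum to 48 exactly when both halves of some pair {x, 48−x} with 18 ≤ x ≤ 48−x ≤ 30 are chosen — 6 such pairs.
The remaining 3 elements (those with no distinct partner in range) can never complete a 48-sum, so the worst case takes all of them and one from each pair: 3 + 6 = 9.
By pigeonhole, the 10th integer has to be the second member of some pair, so 9 + 1 = 10.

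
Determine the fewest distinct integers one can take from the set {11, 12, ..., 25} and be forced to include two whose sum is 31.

11

Group the elements by complementary pair {x, 31−x}: {11,20}, {12,19}, {13,18}, …, giving 5 two-element pairs and 5 integers whose partner 31−x falls outside [11,25].
Treating each of those 10 groups as a pigeonhole, one can pick one integer per group — 10 integers — with no two summing to 31.
The 11th integer lands in an occupied pair, forcing a sum of 31.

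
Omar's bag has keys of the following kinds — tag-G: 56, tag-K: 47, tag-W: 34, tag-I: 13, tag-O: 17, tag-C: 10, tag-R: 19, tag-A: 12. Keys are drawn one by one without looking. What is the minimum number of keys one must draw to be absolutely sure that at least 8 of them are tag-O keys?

199

In the worst case for collecting tag-O keys, every non-tag-O key comes out first.
There are 56 + 47 + 34 + 13 + 10 + 19 + 12 = 191 non-tag-O keys altogether.
After those, each further key must be tag-O, so 191 + 8 = 199 draws guarantee 8 tag-O keys.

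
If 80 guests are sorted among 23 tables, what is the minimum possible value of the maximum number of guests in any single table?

4

Pigeonhole: the 23 tables are the holes and the 80 guests are the pigeons.
If every table held at most 3 guests, the total would be at most 23 × 3 = 69, which is less than 80.
So some table holds at least ⌈80/23⌉ = 4 guests.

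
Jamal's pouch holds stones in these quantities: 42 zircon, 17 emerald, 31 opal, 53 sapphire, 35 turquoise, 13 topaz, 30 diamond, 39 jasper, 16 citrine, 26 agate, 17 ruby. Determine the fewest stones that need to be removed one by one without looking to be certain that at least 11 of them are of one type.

An adversary could hand out at most 10 stones per type: 10 + 10 + 10 + 10 + 10 + 10 + 10 + 10 + 10 + 10 + 10 = 110 stones and still no type has 11.
One more stone lands in a type already at 10, so 111 draws are enough and 110 are not.

111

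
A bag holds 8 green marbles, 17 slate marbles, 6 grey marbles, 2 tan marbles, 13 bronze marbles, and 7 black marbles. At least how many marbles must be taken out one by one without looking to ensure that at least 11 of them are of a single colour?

Put each drawn marble into a box by colour. The largest draw with every box below 11 takes min(count, 10) from each colour; colours with fewer than 10 contribute all they have.
Σ min(cᵢ, 10) = 8 + 10 + 6 + 2 + 10 + 7 = 43.
Draw number 43 + 1 = 44 must push one box to 11.

44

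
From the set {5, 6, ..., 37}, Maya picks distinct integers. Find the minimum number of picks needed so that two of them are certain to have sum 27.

Group the elements by complementary pair {x, 27−x}: {5,22}, {6,21}, {7,20}, …, giving 9 two-element pairs and 15 integers whose partner 27−x falls outside [5,37].
Treating each of those 24 groups as a pigeonhole, one can pick one integer per group — 24 integers — with no two summing to 27.
The 25th integer lands in an occupied pair, forcing a sum of 27.

25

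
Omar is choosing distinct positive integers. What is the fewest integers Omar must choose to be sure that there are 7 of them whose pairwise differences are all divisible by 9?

55

Integers whose pairwise differences are multiples of 9 are exactly those sharing a remainder mod 9. By pigeonhole, the 9 residue classes mod 9 are the pigeonholes.
With 54 integers one could put 6 in each residue class and have no class reach 7.
The 55th integer pushes some class to 7, so 9·6 + 1 = 55.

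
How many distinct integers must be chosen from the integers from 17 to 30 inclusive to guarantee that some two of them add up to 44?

Group the elements by complementary pair {x, 44−x}: {17,27}, {18,26}, {19,25}, …, giving 5 two-element pairs, the single value 22 (it cannot pair with itself since the integers are distinct), and 3 integers whose partner 44−x falls outside [17,30].
By pigeonhole, treating each of those 9 groups as a pigeonhole, one can pick one integer per group — 9 integers — with no two summing to 44.
The 10th integer lands in an occupied pair, forcing a sum of 44.

10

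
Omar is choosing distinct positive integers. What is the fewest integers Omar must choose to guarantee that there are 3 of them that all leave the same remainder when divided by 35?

By the pigeonhole principle, the 35 residue classes mod 35 are the pigeonholes.
With 70 integers one could put 2 in each residue class and have no class reach 3.
The 71st integer pushes some class to 3, so 35·2 + 1 = 71.

71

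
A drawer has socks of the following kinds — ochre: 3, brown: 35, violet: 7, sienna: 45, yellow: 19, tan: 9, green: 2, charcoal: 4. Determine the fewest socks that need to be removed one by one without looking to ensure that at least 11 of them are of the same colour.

Put each drawn sock into a box by colour. The largest draw with every box below 11 takes min(count, 10) from each colour; colours with fewer than 10 contribute all they have.
Σ min(cᵢ, 10) = 3 + 10 + 7 + 10 + 10 + 9 + 2 + 4 = 55.
Draw number 55 + 1 = 56 must push one box to 11.

56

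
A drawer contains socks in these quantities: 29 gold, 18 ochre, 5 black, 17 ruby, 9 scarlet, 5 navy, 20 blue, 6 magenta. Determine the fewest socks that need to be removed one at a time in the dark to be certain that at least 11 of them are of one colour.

66

The 8 colours are the holes; the socks drawn are the pigeons.
To avoid 11 of any one colour, the worst case takes at most 10 of each colour, or every sock of a colour that has fewer than 10.
That gives 10 + 10 + 5 + 10 + 9 + 5 + 10 + 6 = 65 socks with no colour reaching 11.
The next sock forces some colour to 11, so 65 + 1 = 66.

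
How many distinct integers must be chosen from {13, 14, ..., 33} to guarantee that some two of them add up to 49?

13

A set avoiding the sum 49 can contain at most one of each pair {x, 49−x}, plus the 3 elements whose complement lies outside the range.
The integers 13, …, 24 (12 of them) are such a set: any two sum to at least 13+14 = 27 and at most 23+24 = 47 < 49.
Pigeonhole: any 13th integer completes one of the 9 pairs, so 13 choices force a sum of 49.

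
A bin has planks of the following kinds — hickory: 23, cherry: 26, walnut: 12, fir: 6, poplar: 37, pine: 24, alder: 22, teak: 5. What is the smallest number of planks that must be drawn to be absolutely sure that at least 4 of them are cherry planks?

133

In the worst case for collecting cherry planks, every non-cherry plank comes out first.
There are 23 + 12 + 6 + 37 + 24 + 22 + 5 = 129 non-cherry planks altogether.
After those, each further plank must be cherry, so 129 + 4 = 133 draws guarantee 4 cherry planks.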